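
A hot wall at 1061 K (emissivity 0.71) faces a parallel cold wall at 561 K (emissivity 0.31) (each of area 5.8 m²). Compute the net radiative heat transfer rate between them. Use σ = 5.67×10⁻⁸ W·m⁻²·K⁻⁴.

For two large parallel gray plates, q = σ(T₁⁴ − T₂⁴) / (1/ε₁ + 1/ε₂ − 1).
1/ε₁ + 1/ε₂ − 1 = 1/0.71 + 1/0.31 − 1 = 3.634.
T₁⁴ − T₂⁴ = 1.27×10^12 − 9.90×10^10 = 1.17×10^12 K⁴.
q = 5.67×10⁻⁸ × 1.17×10^12 / 3.634 = 18200 W/m².
Q = q·A = 18200 × 5.8 = 1.06×10^5 W.

Q ≈ 1.06×10^5 W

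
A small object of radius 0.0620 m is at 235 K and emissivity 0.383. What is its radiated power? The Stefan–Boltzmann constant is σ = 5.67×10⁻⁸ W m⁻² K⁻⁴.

A = 4πr² = 4π × (0.0620)² = 0.0483 m².
Stefan–Boltzmann: P = εσAT⁴ = 0.383 × 5.67×10⁻⁸ × 0.0483 × (235)⁴ = 0.383 × 5.67×10⁻⁸ × 0.0483 × 3.05×10^9.
P = 3.20 W.

P ≈ 3.20 W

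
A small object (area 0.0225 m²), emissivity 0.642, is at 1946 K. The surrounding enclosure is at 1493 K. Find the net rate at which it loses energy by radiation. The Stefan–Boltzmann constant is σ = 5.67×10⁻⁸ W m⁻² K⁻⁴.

Q ≈ 7680 W

Q = εσA(T⁴ − T_s⁴). T⁴ − T_s⁴ = (1946)⁴ − (1493)⁴ = 1.43×10^13 − 4.97×10^12 = 9.37×10^12 K⁴.
Q = 0.642 × 5.67×10⁻⁸ × 0.0225 × 9.37×10^12 = 7680 W.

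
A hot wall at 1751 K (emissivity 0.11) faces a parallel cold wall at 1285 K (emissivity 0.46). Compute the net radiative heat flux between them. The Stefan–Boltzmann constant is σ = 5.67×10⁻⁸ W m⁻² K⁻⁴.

For two large parallel gray plates, q = σ(T₁⁴ − T₂⁴) / (1/ε₁ + 1/ε₂ − 1).
1/ε₁ + 1/ε₂ − 1 = 1/0.11 + 1/0.46 − 1 = 10.26.
T₁⁴ − T₂⁴ = 9.40×10^12 − 2.73×10^12 = 6.67×10^12 K⁴.
q = 5.67×10⁻⁸ × 6.67×10^12 / 10.26 = 36900 W/m².

q ≈ 36900 W/m²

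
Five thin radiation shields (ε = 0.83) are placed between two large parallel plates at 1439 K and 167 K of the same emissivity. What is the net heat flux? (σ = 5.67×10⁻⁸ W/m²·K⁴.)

q ≈ 28700 W/m²

Each of the 6 gaps contributes resistance (2/ε − 1) = 2/0.83 − 1 = 1.410; total = 8.458.
q = σ(T₁⁴ − T₂⁴) / 8.458 = 5.67×10⁻⁸ × 4.29×10^12 / 8.458 = 28700 W/m².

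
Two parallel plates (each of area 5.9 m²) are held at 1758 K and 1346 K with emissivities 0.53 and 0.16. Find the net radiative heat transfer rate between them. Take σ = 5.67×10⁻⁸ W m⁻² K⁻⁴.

For two large parallel gray plates, q = σ(T₁⁴ − T₂⁴) / (1/ε₁ + 1/ε₂ − 1).
1/ε₁ + 1/ε₂ − 1 = 1/0.53 + 1/0.16 − 1 = 7.137.
T₁⁴ − T₂⁴ = 9.55×10^12 − 3.28×10^12 = 6.27×10^12 K⁴.
q = 5.67×10⁻⁸ × 6.27×10^12 / 7.137 = 49800 W/m².
Q = q·A = 49800 × 5.9 = 2.94×10^5 W.

Q ≈ 2.94×10^5 W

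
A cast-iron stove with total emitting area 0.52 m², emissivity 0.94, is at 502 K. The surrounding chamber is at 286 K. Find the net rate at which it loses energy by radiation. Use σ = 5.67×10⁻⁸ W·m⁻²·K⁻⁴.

Q ≈ 1570 W

Q = εσA(T⁴ − T_s⁴). T⁴ − T_s⁴ = (502)⁴ − (286)⁴ = 6.35×10^10 − 6.69×10^9 = 5.68×10^10 K⁴.
Q = 0.94 × 5.67×10⁻⁸ × 0.520 × 5.68×10^10 = 1570 W.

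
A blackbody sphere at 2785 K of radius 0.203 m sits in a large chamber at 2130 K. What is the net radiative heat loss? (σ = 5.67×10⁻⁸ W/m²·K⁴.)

A = 4πr² = 4π × (0.203)² = 0.518 m².
Q = σA(T⁴ − T_s⁴). T⁴ − T_s⁴ = (2785)⁴ − (2130)⁴ = 6.02×10^13 − 2.06×10^13 = 3.96×10^13 K⁴.
Q = 5.67×10⁻⁸ × 0.518 × 3.96×10^13 = 1.16×10^6 W.

Q ≈ 1.16×10^6 W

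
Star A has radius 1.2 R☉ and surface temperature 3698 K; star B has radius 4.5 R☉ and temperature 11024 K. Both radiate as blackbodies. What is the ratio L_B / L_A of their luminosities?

L = 4πR²σT⁴ ∝ R²T⁴, so L_B/L_A = (4.5/1.2)² × (11024/3698)⁴ = 14.1 × 79.0 = 1110.

L_B/L_A ≈ 1110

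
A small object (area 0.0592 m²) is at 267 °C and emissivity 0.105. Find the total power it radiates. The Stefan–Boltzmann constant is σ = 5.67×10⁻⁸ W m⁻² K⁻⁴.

P ≈ 30.0 W

267 °C = 540 K.
P = εσAT⁴ = 0.105 × 5.67×10⁻⁸ × 0.0592 × (540)⁴ = 0.105 × 5.67×10⁻⁸ × 0.0592 × 8.50×10^10.
P = 30.0 W.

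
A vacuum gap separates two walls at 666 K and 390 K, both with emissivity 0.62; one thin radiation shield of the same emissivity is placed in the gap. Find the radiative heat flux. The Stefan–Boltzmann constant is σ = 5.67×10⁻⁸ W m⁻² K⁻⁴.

Each of the 2 gaps contributes resistance (2/ε − 1) = 2/0.62 − 1 = 2.226; total = 4.452.
q = σ(T₁⁴ − T₂⁴) / 4.452 = 5.67×10⁻⁸ × 1.74×10^11 / 4.452 = 2210 W/m².

q ≈ 2210 W/m²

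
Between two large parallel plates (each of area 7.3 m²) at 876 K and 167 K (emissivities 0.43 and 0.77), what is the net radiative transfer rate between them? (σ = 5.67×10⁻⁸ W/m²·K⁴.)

For two large parallel gray plates, q = σ(T₁⁴ − T₂⁴) / (1/ε₁ + 1/ε₂ − 1).
1/ε₁ + 1/ε₂ − 1 = 1/0.43 + 1/0.77 − 1 = 2.624.
T₁⁴ − T₂⁴ = 5.89×10^11 − 7.78×10^8 = 5.88×10^11 K⁴.
q = 5.67×10⁻⁸ × 5.88×10^11 / 2.624 = 12700 W/m².
Q = q·A = 12700 × 7.3 = 92800 W.

Q ≈ 92800 W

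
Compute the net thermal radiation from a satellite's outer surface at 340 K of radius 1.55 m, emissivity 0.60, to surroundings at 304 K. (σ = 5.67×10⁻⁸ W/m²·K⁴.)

Q ≈ 4950 W

A = 4πr² = 4π × (1.55)² = 30.2 m².
Q = εσA(T⁴ − T_s⁴). T⁴ − T_s⁴ = (340)⁴ − (304)⁴ = 1.34×10^10 − 8.54×10^9 = 4.82×10^9 K⁴.
Q = 0.60 × 5.67×10⁻⁸ × 30.2 × 4.82×10^9 = 4950 W.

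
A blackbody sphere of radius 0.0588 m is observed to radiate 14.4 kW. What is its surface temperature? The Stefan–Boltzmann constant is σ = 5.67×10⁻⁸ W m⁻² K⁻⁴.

T ≈ 1550 K

A = 4πr² = 4π × (0.0588)² = 0.0434 m².
From P = σAT⁴, T = (P / σA)^(1/4) = (14400 / (5.67×10⁻⁸ × 0.0434))^(1/4).
T = (5.85×10^12)^(1/4) = 1550 K.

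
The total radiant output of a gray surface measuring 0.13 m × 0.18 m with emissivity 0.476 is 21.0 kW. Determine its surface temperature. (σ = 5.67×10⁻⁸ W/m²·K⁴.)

A = 0.13 × 0.18 = 0.0234 m².
From P = εσAT⁴, T = (P / εσA)^(1/4) = (21000 / (0.476 × 5.67×10⁻⁸ × 0.0234))^(1/4).
T = (3.33×10^13)^(1/4) = 2400 K.

T ≈ 2400 K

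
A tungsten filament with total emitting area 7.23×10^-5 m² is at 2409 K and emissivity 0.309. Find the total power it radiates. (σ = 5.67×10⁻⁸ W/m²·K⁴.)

P ≈ 42.7 W

P = εσAT⁴ = 0.309 × 5.67×10⁻⁸ × 7.23×10^-5 × (2409)⁴ = 0.309 × 5.67×10⁻⁸ × 7.23×10^-5 × 3.37×10^13.
P = 42.7 W.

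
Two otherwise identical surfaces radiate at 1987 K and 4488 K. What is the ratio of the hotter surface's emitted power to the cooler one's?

P ∝ T⁴, so the ratio is (4488/1987)⁴ = (2.259)⁴ = 26.0.

ratio ≈ 26.0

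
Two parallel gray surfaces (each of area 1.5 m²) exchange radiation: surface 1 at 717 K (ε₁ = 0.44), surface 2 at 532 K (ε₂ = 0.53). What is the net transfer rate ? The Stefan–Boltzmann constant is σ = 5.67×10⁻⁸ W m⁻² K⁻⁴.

For two large parallel gray plates, q = σ(T₁⁴ − T₂⁴) / (1/ε₁ + 1/ε₂ − 1).
1/ε₁ + 1/ε₂ − 1 = 1/0.44 + 1/0.53 − 1 = 3.160.
T₁⁴ − T₂⁴ = 2.64×10^11 − 8.01×10^10 = 1.84×10^11 K⁴.
q = 5.67×10⁻⁸ × 1.84×10^11 / 3.160 = 3310 W/m².
Q = q·A = 3310 × 1.5 = 4960 W.

Q ≈ 4960 W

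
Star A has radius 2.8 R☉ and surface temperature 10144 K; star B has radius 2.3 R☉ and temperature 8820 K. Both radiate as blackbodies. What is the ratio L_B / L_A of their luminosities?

L = 4πR²σT⁴ ∝ R²T⁴, so L_B/L_A = (2.3/2.8)² × (8820/10144)⁴ = 0.675 × 0.572 = 0.386.

L_B/L_A ≈ 0.386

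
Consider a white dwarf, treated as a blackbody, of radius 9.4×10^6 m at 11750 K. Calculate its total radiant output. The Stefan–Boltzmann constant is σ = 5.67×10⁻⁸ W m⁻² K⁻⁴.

A = 4πr² = 4π × (9.4×10^6)² = 1.11×10^15 m².
P = σAT⁴ = 5.67×10⁻⁸ × 1.11×10^15 × (11750)⁴ = 5.67×10⁻⁸ × 1.11×10^15 × 1.91×10^16.
P = 1.20×10^24 W.

P ≈ 1.20×10^24 W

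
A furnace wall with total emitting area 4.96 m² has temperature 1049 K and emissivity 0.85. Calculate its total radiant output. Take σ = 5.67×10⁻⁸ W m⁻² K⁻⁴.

Stefan–Boltzmann: P = εσAT⁴ = 0.85 × 5.67×10⁻⁸ × 4.96 × (1049)⁴ = 0.85 × 5.67×10⁻⁸ × 4.96 × 1.21×10^12.
P = 2.89×10^5 W.

P ≈ 2.89×10^5 W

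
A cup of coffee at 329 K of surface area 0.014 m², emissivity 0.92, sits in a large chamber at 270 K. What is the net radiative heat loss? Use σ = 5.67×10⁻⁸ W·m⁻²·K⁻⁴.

Q ≈ 4.68 W

Q = εσA(T⁴ − T_s⁴). T⁴ − T_s⁴ = (329)⁴ − (270)⁴ = 1.17×10^10 − 5.31×10^9 = 6.40×10^9 K⁴.
Q = 0.92 × 5.67×10⁻⁸ × 0.0140 × 6.40×10^9 = 4.68 W.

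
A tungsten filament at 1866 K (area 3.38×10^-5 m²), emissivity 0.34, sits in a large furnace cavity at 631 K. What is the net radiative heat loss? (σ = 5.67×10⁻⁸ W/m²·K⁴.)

Q ≈ 7.80 W

Q = εσA(T⁴ − T_s⁴). T⁴ − T_s⁴ = (1866)⁴ − (631)⁴ = 1.21×10^13 − 1.59×10^11 = 1.20×10^13 K⁴.
Q = 0.34 × 5.67×10⁻⁸ × 3.38×10^-5 × 1.20×10^13 = 7.80 W.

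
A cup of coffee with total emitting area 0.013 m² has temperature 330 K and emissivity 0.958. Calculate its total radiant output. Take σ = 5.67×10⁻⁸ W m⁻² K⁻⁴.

Stefan–Boltzmann: P = εσAT⁴ = 0.958 × 5.67×10⁻⁸ × 0.0130 × (330)⁴ = 0.958 × 5.67×10⁻⁸ × 0.0130 × 1.19×10^10.
P = 8.37 W.

P ≈ 8.37 W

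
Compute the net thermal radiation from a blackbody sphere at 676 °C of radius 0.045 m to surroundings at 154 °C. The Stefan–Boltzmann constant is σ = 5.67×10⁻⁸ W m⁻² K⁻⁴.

A = 4πr² = 4π × (0.045)² = 0.0254 m².
Convert: 676 °C = 949 K; 154 °C = 427 K.
Q = σA(T⁴ − T_s⁴). T⁴ − T_s⁴ = (949)⁴ − (427)⁴ = 8.11×10^11 − 3.32×10^10 = 7.78×10^11 K⁴.
Q = 5.67×10⁻⁸ × 0.0254 × 7.78×10^11 = 1120 W.

Q ≈ 1120 W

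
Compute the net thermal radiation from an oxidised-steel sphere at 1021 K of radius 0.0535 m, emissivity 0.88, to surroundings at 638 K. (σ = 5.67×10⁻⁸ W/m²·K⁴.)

Q ≈ 1650 W

A = 4πr² = 4π × (0.0535)² = 0.0360 m².
Q = εσA(T⁴ − T_s⁴). T⁴ − T_s⁴ = (1021)⁴ − (638)⁴ = 1.09×10^12 − 1.66×10^11 = 9.21×10^11 K⁴.
Q = 0.88 × 5.67×10⁻⁸ × 0.0360 × 9.21×10^11 = 1650 W.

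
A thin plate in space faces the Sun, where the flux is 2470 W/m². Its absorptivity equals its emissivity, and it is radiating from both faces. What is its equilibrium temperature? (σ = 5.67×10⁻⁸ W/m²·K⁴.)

T ≈ 384 K

Absorbed flux αS = emitted flux 2εσT⁴ per unit area; with α = ε this gives T = (S/2σ)^(1/4).
T = (2470 / (2 × 5.67×10⁻⁸))^(1/4) = (2.18×10^10)^(1/4).
T = 384 K.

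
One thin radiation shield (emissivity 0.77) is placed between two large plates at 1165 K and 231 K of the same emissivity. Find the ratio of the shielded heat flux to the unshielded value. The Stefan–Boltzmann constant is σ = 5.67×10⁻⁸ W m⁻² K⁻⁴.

With N identical shields there are N+1 = 2 gaps in series, each with the same radiative resistance, so the flux falls to 1/(N+1) of its unshielded value.

ratio ≈ 0.500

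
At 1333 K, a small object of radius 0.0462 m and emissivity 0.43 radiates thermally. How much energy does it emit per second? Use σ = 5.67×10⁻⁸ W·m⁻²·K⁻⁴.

A = 4πr² = 4π × (0.0462)² = 0.0268 m².
P = εσAT⁴ = 0.43 × 5.67×10⁻⁸ × 0.0268 × (1333)⁴ = 0.43 × 5.67×10⁻⁸ × 0.0268 × 3.16×10^12.
P = 2060 W.

P ≈ 2060 W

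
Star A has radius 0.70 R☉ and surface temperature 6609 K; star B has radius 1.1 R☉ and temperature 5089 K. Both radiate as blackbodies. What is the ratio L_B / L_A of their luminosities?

L_B/L_A ≈ 0.868

L = 4πR²σT⁴ ∝ R²T⁴, so L_B/L_A = (1.1/0.70)² × (5089/6609)⁴ = 2.47 × 0.352 = 0.868.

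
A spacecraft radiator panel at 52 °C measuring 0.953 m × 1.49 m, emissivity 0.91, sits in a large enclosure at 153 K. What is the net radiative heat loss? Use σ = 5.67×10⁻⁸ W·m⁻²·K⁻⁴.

A = 0.953 × 1.49 = 1.42 m².
Convert: 52 °C = 325 K.
Q = εσA(T⁴ − T_s⁴). T⁴ − T_s⁴ = (325)⁴ − (153)⁴ = 1.12×10^10 − 5.48×10^8 = 1.06×10^10 K⁴.
Q = 0.91 × 5.67×10⁻⁸ × 1.42 × 1.06×10^10 = 777 W.

Q ≈ 777 W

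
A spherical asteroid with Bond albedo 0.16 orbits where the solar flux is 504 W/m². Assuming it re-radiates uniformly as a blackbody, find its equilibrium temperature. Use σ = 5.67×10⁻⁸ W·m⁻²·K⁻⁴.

T ≈ 208 K

Power absorbed = (1−a)S·πR²; power emitted = 4πR²σT⁴. Equating and cancelling πR²:
T = ((1−a)S / 4σ)^(1/4) = (423 / (4 × 5.67×10⁻⁸))^(1/4) = (1.87×10^9)^(1/4).
T = 208 K.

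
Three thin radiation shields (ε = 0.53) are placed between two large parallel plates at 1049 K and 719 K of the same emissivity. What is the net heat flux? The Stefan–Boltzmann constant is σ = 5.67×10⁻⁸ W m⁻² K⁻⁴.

Each of the 4 gaps contributes resistance (2/ε − 1) = 2/0.53 − 1 = 2.774; total = 11.09.
q = σ(T₁⁴ − T₂⁴) / 11.09 = 5.67×10⁻⁸ × 9.44×10^11 / 11.09 = 4820 W/m².

q ≈ 4820 W/m²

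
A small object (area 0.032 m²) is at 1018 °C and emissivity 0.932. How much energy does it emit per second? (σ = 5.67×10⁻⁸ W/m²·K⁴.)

1018 °C = 1291 K.
P = εσAT⁴ = 0.932 × 5.67×10⁻⁸ × 0.0320 × (1291)⁴ = 0.932 × 5.67×10⁻⁸ × 0.0320 × 2.78×10^12.
P = 4700 W.

P ≈ 4700 W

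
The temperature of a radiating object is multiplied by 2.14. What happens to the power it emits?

P ∝ T⁴, so the power scales as (2.14)⁴ = 21.0.

factor ≈ 21.0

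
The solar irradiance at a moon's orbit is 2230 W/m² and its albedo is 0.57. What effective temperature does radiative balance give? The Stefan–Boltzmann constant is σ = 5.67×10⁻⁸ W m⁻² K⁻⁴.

T ≈ 255 K

Power absorbed = (1−a)S·πR²; power emitted = 4πR²σT⁴. Equating and cancelling πR²:
T = ((1−a)S / 4σ)^(1/4) = (959 / (4 × 5.67×10⁻⁸))^(1/4) = (4.23×10^9)^(1/4).
T = 255 K.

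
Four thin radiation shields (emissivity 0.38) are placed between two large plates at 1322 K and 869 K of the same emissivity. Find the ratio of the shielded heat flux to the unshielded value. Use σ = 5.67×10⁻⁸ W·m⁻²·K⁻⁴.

With N identical shields there are N+1 = 5 gaps in series, each with the same radiative resistance, so the flux falls to 1/(N+1) of its unshielded value.

ratio ≈ 0.200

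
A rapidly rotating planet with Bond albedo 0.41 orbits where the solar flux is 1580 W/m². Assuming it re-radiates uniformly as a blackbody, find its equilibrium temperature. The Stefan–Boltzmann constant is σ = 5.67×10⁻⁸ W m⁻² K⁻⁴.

T ≈ 253 K

Power absorbed = (1−a)S·πR²; power emitted = 4πR²σT⁴. Equating and cancelling πR²:
T = ((1−a)S / 4σ)^(1/4) = (932 / (4 × 5.67×10⁻⁸))^(1/4) = (4.11×10^9)^(1/4).
T = 253 K.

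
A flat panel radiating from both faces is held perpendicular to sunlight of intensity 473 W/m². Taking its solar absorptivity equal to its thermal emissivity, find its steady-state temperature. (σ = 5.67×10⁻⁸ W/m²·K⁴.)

Absorbed flux αS = emitted flux 2εσT⁴ per unit area; with α = ε this gives T = (S/2σ)^(1/4).
T = (473 / (2 × 5.67×10⁻⁸))^(1/4) = (4.17×10^9)^(1/4).
T = 254 K.

T ≈ 254 K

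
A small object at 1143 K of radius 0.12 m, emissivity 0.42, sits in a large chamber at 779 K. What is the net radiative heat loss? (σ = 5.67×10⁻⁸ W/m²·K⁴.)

A = 4πr² = 4π × (0.12)² = 0.181 m².
Q = εσA(T⁴ − T_s⁴). T⁴ − T_s⁴ = (1143)⁴ − (779)⁴ = 1.71×10^12 − 3.68×10^11 = 1.34×10^12 K⁴.
Q = 0.42 × 5.67×10⁻⁸ × 0.181 × 1.34×10^12 = 5770 W.

Q ≈ 5770 W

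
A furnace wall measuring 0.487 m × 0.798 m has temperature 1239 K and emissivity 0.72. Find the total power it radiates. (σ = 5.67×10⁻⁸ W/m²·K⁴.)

A = 0.487 × 0.798 = 0.389 m².
P = εσAT⁴ = 0.72 × 5.67×10⁻⁸ × 0.389 × (1239)⁴ = 0.72 × 5.67×10⁻⁸ × 0.389 × 2.36×10^12.
P = 37400 W.

P ≈ 37400 W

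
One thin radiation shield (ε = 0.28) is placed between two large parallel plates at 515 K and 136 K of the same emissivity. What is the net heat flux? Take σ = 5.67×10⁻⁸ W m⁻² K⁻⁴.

q ≈ 323 W/m²

Each of the 2 gaps contributes resistance (2/ε − 1) = 2/0.28 − 1 = 6.143; total = 12.29.
q = σ(T₁⁴ − T₂⁴) / 12.29 = 5.67×10⁻⁸ × 7.00×10^10 / 12.29 = 323 W/m².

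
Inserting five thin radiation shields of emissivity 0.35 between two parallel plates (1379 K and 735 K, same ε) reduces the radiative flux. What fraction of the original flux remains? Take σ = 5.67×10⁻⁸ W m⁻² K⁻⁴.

ratio ≈ 0.167

With N identical shields there are N+1 = 6 gaps in series, each with the same radiative resistance, so the flux falls to 1/(N+1) of its unshielded value.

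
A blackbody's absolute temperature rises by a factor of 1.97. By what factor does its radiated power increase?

P ∝ T⁴, so the power scales as (1.97)⁴ = 15.1.

factor ≈ 15.1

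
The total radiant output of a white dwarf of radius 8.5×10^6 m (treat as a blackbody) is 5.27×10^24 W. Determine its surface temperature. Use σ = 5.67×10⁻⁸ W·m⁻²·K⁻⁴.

A = 4πr² = 4π × (8.5×10^6)² = 9.08×10^14 m².
From P = σAT⁴, T = (P / σA)^(1/4) = (5.27×10^24 / (5.67×10⁻⁸ × 9.08×10^14))^(1/4).
T = (1.02×10^17)^(1/4) = 17900 K.

T ≈ 17900 K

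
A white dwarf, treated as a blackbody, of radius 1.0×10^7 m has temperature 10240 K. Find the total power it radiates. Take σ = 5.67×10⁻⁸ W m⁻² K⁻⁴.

A = 4πr² = 4π × (1.0×10^7)² = 1.26×10^15 m².
P = σAT⁴ = 5.67×10⁻⁸ × 1.26×10^15 × (10240)⁴ = 5.67×10⁻⁸ × 1.26×10^15 × 1.10×10^16.
P = 7.83×10^23 W.

P ≈ 7.83×10^23 W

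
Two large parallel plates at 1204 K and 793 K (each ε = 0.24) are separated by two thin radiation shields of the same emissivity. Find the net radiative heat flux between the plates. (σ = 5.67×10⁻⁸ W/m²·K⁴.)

q ≈ 4400 W/m²

Each of the 3 gaps contributes resistance (2/ε − 1) = 2/0.24 − 1 = 7.333; total = 22.00.
q = σ(T₁⁴ − T₂⁴) / 22.00 = 5.67×10⁻⁸ × 1.71×10^12 / 22.00 = 4400 W/m².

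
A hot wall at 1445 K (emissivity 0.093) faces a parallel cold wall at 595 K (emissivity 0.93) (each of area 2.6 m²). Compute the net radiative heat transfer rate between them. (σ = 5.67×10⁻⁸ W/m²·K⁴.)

For two large parallel gray plates, q = σ(T₁⁴ − T₂⁴) / (1/ε₁ + 1/ε₂ − 1).
1/ε₁ + 1/ε₂ − 1 = 1/0.093 + 1/0.93 − 1 = 10.83.
T₁⁴ − T₂⁴ = 4.36×10^12 − 1.25×10^11 = 4.23×10^12 K⁴.
q = 5.67×10⁻⁸ × 4.23×10^12 / 10.83 = 22200 W/m².
Q = q·A = 22200 × 2.6 = 57700 W.

Q ≈ 57700 W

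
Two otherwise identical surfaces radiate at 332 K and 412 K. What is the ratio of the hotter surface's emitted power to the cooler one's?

P ∝ T⁴, so the ratio is (412/332)⁴ = (1.241)⁴ = 2.37.

ratio ≈ 2.37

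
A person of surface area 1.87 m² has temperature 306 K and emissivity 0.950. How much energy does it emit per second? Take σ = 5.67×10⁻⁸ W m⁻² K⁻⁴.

P = εσAT⁴ = 0.950 × 5.67×10⁻⁸ × 1.87 × (306)⁴ = 0.950 × 5.67×10⁻⁸ × 1.87 × 8.77×10^9.
P = 883 W.

P ≈ 883 W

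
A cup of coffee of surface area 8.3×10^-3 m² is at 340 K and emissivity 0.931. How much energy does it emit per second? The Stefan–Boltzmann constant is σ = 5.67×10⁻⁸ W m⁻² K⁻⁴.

Stefan–Boltzmann: P = εσAT⁴ = 0.931 × 5.67×10⁻⁸ × 8.30×10^-3 × (340)⁴ = 0.931 × 5.67×10⁻⁸ × 8.30×10^-3 × 1.34×10^10.
P = 5.85 W.

P ≈ 5.85 W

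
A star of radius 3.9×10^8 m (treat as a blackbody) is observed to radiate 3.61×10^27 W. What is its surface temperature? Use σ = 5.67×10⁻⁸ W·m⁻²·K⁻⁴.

A = 4πr² = 4π × (3.9×10^8)² = 1.91×10^18 m².
From P = σAT⁴, T = (P / σA)^(1/4) = (3.61×10^27 / (5.67×10⁻⁸ × 1.91×10^18))^(1/4).
T = (3.33×10^16)^(1/4) = 13500 K.

T ≈ 13500 K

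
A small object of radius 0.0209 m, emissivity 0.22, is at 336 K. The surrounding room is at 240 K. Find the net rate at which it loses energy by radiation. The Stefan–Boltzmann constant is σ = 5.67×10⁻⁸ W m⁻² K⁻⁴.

Q ≈ 0.646 W

A = 4πr² = 4π × (0.0209)² = 5.49×10^-3 m².
Q = εσA(T⁴ − T_s⁴). T⁴ − T_s⁴ = (336)⁴ − (240)⁴ = 1.27×10^10 − 3.32×10^9 = 9.43×10^9 K⁴.
Q = 0.22 × 5.67×10⁻⁸ × 5.49×10^-3 × 9.43×10^9 = 0.646 W.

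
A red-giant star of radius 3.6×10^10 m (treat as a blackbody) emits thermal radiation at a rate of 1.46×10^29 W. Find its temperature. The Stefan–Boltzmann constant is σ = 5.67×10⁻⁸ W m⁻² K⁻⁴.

A = 4πr² = 4π × (3.6×10^10)² = 1.63×10^22 m².
From P = σAT⁴, T = (P / σA)^(1/4) = (1.46×10^29 / (5.67×10⁻⁸ × 1.63×10^22))^(1/4).
T = (1.58×10^14)^(1/4) = 3550 K.

T ≈ 3550 K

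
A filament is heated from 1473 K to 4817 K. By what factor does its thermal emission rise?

ratio ≈ 114

P ∝ T⁴, so the ratio is (4817/1473)⁴ = (3.270)⁴ = 114.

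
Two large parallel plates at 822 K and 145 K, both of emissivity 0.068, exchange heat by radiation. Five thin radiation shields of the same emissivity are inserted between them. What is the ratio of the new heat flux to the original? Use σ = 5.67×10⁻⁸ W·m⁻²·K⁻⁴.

ratio ≈ 0.167

With N identical shields there are N+1 = 6 gaps in series, each with the same radiative resistance, so the flux falls to 1/(N+1) of its unshielded value.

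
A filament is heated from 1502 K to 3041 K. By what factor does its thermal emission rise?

ratio ≈ 16.8

P ∝ T⁴, so the ratio is (3041/1502)⁴ = (2.025)⁴ = 16.8.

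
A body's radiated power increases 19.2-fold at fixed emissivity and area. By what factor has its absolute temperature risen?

P ∝ T⁴ ⇒ T ∝ P^(1/4), so T scales by (19.2)^(1/4) = 2.09.

factor ≈ 2.09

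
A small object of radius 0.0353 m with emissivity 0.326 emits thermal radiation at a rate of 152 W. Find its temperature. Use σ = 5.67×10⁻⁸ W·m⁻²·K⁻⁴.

A = 4πr² = 4π × (0.0353)² = 0.0157 m².
From P = εσAT⁴, T = (P / εσA)^(1/4) = (152 / (0.326 × 5.67×10⁻⁸ × 0.0157))^(1/4).
T = (5.25×10^11)^(1/4) = 851 K.

T ≈ 851 K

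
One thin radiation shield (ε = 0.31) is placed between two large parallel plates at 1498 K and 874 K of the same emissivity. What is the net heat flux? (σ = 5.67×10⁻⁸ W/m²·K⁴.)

q ≈ 23200 W/m²

Each of the 2 gaps contributes resistance (2/ε − 1) = 2/0.31 − 1 = 5.452; total = 10.90.
q = σ(T₁⁴ − T₂⁴) / 10.90 = 5.67×10⁻⁸ × 4.45×10^12 / 10.90 = 23200 W/m².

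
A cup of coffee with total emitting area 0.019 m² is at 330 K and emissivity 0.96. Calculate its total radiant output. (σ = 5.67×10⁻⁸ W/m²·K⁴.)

P ≈ 12.3 W

P = εσAT⁴ = 0.96 × 5.67×10⁻⁸ × 0.0190 × (330)⁴ = 0.96 × 5.67×10⁻⁸ × 0.0190 × 1.19×10^10.
P = 12.3 W.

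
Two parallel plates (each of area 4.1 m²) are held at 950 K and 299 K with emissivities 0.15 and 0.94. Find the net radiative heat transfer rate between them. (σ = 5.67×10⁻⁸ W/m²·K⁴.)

For two large parallel gray plates, q = σ(T₁⁴ − T₂⁴) / (1/ε₁ + 1/ε₂ − 1).
1/ε₁ + 1/ε₂ − 1 = 1/0.15 + 1/0.94 − 1 = 6.730.
T₁⁴ − T₂⁴ = 8.15×10^11 − 7.99×10^9 = 8.07×10^11 K⁴.
q = 5.67×10⁻⁸ × 8.07×10^11 / 6.730 = 6790 W/m².
Q = q·A = 6790 × 4.1 = 27900 W.

Q ≈ 27900 W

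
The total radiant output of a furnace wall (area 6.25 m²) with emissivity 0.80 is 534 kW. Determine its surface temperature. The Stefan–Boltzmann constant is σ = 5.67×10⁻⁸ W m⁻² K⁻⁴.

From P = εσAT⁴, T = (P / εσA)^(1/4) = (5.34×10^5 / (0.80 × 5.67×10⁻⁸ × 6.25))^(1/4).
T = (1.88×10^12)^(1/4) = 1170 K.

T ≈ 1170 K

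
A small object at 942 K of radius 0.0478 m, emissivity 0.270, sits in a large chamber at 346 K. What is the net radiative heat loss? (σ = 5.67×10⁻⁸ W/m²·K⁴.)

Q ≈ 340 W

A = 4πr² = 4π × (0.0478)² = 0.0287 m².
Q = εσA(T⁴ − T_s⁴). T⁴ − T_s⁴ = (942)⁴ − (346)⁴ = 7.87×10^11 − 1.43×10^10 = 7.73×10^11 K⁴.
Q = 0.270 × 5.67×10⁻⁸ × 0.0287 × 7.73×10^11 = 340 W.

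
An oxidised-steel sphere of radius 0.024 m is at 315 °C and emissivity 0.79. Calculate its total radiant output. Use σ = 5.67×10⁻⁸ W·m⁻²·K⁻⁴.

A = 4πr² = 4π × (0.024)² = 7.24×10^-3 m².
315 °C = 588 K.
Stefan–Boltzmann: P = εσAT⁴ = 0.79 × 5.67×10⁻⁸ × 7.24×10^-3 × (588)⁴ = 0.79 × 5.67×10⁻⁸ × 7.24×10^-3 × 1.20×10^11.
P = 38.8 W.

P ≈ 38.8 W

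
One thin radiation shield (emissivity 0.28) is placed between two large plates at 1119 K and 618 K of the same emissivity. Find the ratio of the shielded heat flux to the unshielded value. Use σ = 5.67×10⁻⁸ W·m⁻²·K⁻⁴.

ratio ≈ 0.500

With N identical shields there are N+1 = 2 gaps in series, each with the same radiative resistance, so the flux falls to 1/(N+1) of its unshielded value.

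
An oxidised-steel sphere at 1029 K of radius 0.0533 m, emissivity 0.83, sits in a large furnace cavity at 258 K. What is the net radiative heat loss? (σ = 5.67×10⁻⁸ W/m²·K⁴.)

Q ≈ 1880 W

A = 4πr² = 4π × (0.0533)² = 0.0357 m².
Q = εσA(T⁴ − T_s⁴). T⁴ − T_s⁴ = (1029)⁴ − (258)⁴ = 1.12×10^12 − 4.43×10^9 = 1.12×10^12 K⁴.
Q = 0.83 × 5.67×10⁻⁸ × 0.0357 × 1.12×10^12 = 1880 W.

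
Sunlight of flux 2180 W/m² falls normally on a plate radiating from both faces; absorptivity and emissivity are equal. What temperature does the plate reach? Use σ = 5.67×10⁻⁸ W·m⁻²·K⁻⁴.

T ≈ 372 K

Absorbed flux αS = emitted flux 2εσT⁴ per unit area; with α = ε this gives T = (S/2σ)^(1/4).
T = (2180 / (2 × 5.67×10⁻⁸))^(1/4) = (1.92×10^10)^(1/4).
T = 372 K.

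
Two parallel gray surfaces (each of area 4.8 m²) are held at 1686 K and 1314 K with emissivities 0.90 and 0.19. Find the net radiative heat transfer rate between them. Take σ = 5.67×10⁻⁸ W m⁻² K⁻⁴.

For two large parallel gray plates, q = σ(T₁⁴ − T₂⁴) / (1/ε₁ + 1/ε₂ − 1).
1/ε₁ + 1/ε₂ − 1 = 1/0.90 + 1/0.19 − 1 = 5.374.
T₁⁴ − T₂⁴ = 8.08×10^12 − 2.98×10^12 = 5.10×10^12 K⁴.
q = 5.67×10⁻⁸ × 5.10×10^12 / 5.374 = 53800 W/m².
Q = q·A = 53800 × 4.8 = 2.58×10^5 W.

Q ≈ 2.58×10^5 W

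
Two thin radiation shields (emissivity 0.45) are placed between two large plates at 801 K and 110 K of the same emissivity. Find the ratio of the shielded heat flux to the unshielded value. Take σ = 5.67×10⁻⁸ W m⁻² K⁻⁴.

With N identical shields there are N+1 = 3 gaps in series, each with the same radiative resistance, so the flux falls to 1/(N+1) of its unshielded value.

ratio ≈ 0.333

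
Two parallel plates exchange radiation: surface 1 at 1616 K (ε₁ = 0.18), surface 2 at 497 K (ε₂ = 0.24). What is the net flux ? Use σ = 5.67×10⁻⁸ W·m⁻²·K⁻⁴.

For two large parallel gray plates, q = σ(T₁⁴ − T₂⁴) / (1/ε₁ + 1/ε₂ − 1).
1/ε₁ + 1/ε₂ − 1 = 1/0.18 + 1/0.24 − 1 = 8.722.
T₁⁴ − T₂⁴ = 6.82×10^12 − 6.10×10^10 = 6.76×10^12 K⁴.
q = 5.67×10⁻⁸ × 6.76×10^12 / 8.722 = 43900 W/m².

q ≈ 43900 W/m²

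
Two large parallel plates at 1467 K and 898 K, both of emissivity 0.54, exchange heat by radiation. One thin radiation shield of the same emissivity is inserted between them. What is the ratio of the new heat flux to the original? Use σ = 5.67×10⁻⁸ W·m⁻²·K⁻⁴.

With N identical shields there are N+1 = 2 gaps in series, each with the same radiative resistance, so the flux falls to 1/(N+1) of its unshielded value.

ratio ≈ 0.500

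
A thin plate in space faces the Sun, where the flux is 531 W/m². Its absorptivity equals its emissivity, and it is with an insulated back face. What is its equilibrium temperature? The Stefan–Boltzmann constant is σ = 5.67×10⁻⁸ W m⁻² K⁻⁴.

Absorbed flux αS = emitted flux εσT⁴ (one radiating face); with α = ε, T = (S/σ)^(1/4).
T = (531 / 5.67×10⁻⁸)^(1/4) = (9.37×10^9)^(1/4).
T = 311 K.

T ≈ 311 K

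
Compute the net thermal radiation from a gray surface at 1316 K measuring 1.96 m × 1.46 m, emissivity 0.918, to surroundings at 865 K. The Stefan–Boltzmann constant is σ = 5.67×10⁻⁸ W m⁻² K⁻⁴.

A = 1.96 × 1.46 = 2.86 m².
Q = εσA(T⁴ − T_s⁴). T⁴ − T_s⁴ = (1316)⁴ − (865)⁴ = 3.00×10^12 − 5.60×10^11 = 2.44×10^12 K⁴.
Q = 0.918 × 5.67×10⁻⁸ × 2.86 × 2.44×10^12 = 3.63×10^5 W.

Q ≈ 3.63×10^5 W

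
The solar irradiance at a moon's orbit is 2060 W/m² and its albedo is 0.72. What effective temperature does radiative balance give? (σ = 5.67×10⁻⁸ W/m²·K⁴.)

T ≈ 225 K

Power absorbed = (1−a)S·πR²; power emitted = 4πR²σT⁴. Equating and cancelling πR²:
T = ((1−a)S / 4σ)^(1/4) = (577 / (4 × 5.67×10⁻⁸))^(1/4) = (2.54×10^9)^(1/4).
T = 225 K.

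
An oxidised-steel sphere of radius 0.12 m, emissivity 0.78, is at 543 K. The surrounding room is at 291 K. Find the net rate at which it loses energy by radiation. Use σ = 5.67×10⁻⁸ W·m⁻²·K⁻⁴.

A = 4πr² = 4π × (0.12)² = 0.181 m².
Q = εσA(T⁴ − T_s⁴). T⁴ − T_s⁴ = (543)⁴ − (291)⁴ = 8.69×10^10 − 7.17×10^9 = 7.98×10^10 K⁴.
Q = 0.78 × 5.67×10⁻⁸ × 0.181 × 7.98×10^10 = 638 W.

Q ≈ 638 W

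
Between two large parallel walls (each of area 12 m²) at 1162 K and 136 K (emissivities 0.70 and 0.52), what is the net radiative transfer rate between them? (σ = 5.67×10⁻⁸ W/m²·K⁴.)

Q ≈ 5.27×10^5 W

For two large parallel gray plates, q = σ(T₁⁴ − T₂⁴) / (1/ε₁ + 1/ε₂ − 1).
1/ε₁ + 1/ε₂ − 1 = 1/0.70 + 1/0.52 − 1 = 2.352.
T₁⁴ − T₂⁴ = 1.82×10^12 − 3.42×10^8 = 1.82×10^12 K⁴.
q = 5.67×10⁻⁸ × 1.82×10^12 / 2.352 = 43900 W/m².
Q = q·A = 43900 × 12 = 5.27×10^5 W.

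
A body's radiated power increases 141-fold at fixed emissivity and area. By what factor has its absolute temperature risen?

P ∝ T⁴ ⇒ T ∝ P^(1/4), so T scales by (141)^(1/4) = 3.45.

factor ≈ 3.45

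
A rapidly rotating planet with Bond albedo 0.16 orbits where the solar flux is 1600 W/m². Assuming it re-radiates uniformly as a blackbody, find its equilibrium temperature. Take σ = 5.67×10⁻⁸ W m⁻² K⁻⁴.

Power absorbed = (1−a)S·πR²; power emitted = 4πR²σT⁴. Equating and cancelling πR²:
T = ((1−a)S / 4σ)^(1/4) = (1340 / (4 × 5.67×10⁻⁸))^(1/4) = (5.93×10^9)^(1/4).
T = 277 K.

T ≈ 277 K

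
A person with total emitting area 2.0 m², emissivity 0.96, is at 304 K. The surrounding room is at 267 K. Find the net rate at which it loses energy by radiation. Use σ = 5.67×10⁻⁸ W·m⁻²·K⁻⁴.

Q = εσA(T⁴ − T_s⁴). T⁴ − T_s⁴ = (304)⁴ − (267)⁴ = 8.54×10^9 − 5.08×10^9 = 3.46×10^9 K⁴.
Q = 0.96 × 5.67×10⁻⁸ × 2.00 × 3.46×10^9 = 377 W.

Q ≈ 377 W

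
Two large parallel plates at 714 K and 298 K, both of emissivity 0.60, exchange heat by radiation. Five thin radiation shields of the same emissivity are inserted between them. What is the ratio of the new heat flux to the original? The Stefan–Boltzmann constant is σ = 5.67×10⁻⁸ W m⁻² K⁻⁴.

With N identical shields there are N+1 = 6 gaps in series, each with the same radiative resistance, so the flux falls to 1/(N+1) of its unshielded value.

ratio ≈ 0.167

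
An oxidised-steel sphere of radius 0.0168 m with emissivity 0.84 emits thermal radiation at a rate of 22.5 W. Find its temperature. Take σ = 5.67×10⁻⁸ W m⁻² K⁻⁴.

T ≈ 604 K

A = 4πr² = 4π × (0.0168)² = 3.55×10^-3 m².
From P = εσAT⁴, T = (P / εσA)^(1/4) = (22.5 / (0.84 × 5.67×10⁻⁸ × 3.55×10^-3))^(1/4).
T = (1.33×10^11)^(1/4) = 604 K.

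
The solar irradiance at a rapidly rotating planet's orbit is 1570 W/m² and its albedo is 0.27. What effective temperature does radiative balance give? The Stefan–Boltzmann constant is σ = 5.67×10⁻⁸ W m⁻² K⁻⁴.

Power absorbed = (1−a)S·πR²; power emitted = 4πR²σT⁴. Equating and cancelling πR²:
T = ((1−a)S / 4σ)^(1/4) = (1150 / (4 × 5.67×10⁻⁸))^(1/4) = (5.05×10^9)^(1/4).
T = 267 K.

T ≈ 267 K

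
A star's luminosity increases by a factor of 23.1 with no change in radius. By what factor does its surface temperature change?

factor ≈ 2.19

P ∝ T⁴ ⇒ T ∝ P^(1/4), so T scales by (23.1)^(1/4) = 2.19.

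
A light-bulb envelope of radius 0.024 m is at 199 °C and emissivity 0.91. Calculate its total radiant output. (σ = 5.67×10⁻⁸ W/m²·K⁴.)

P ≈ 18.5 W

A = 4πr² = 4π × (0.024)² = 7.24×10^-3 m².
199 °C = 472 K.
Stefan–Boltzmann: P = εσAT⁴ = 0.91 × 5.67×10⁻⁸ × 7.24×10^-3 × (472)⁴ = 0.91 × 5.67×10⁻⁸ × 7.24×10^-3 × 4.96×10^10.
P = 18.5 W.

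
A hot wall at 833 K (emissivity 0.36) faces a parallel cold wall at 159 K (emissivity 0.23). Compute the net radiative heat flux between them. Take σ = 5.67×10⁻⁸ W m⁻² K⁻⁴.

q ≈ 4450 W/m²

For two large parallel gray plates, q = σ(T₁⁴ − T₂⁴) / (1/ε₁ + 1/ε₂ − 1).
1/ε₁ + 1/ε₂ − 1 = 1/0.36 + 1/0.23 − 1 = 6.126.
T₁⁴ − T₂⁴ = 4.81×10^11 − 6.39×10^8 = 4.81×10^11 K⁴.
q = 5.67×10⁻⁸ × 4.81×10^11 / 6.126 = 4450 W/m².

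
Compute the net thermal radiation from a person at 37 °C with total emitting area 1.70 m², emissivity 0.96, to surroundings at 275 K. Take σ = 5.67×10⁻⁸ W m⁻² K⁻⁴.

Q ≈ 325 W

Convert: 37 °C = 310 K.
Q = εσA(T⁴ − T_s⁴). T⁴ − T_s⁴ = (310)⁴ − (275)⁴ = 9.24×10^9 − 5.72×10^9 = 3.52×10^9 K⁴.
Q = 0.96 × 5.67×10⁻⁸ × 1.70 × 3.52×10^9 = 325 W.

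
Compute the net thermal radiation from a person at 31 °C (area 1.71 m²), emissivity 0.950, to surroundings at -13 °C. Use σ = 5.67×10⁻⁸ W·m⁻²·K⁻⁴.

Q ≈ 366 W

Convert: 31 °C = 304 K; -13 °C = 260 K.
Q = εσA(T⁴ − T_s⁴). T⁴ − T_s⁴ = (304)⁴ − (260)⁴ = 8.54×10^9 − 4.57×10^9 = 3.97×10^9 K⁴.
Q = 0.950 × 5.67×10⁻⁸ × 1.71 × 3.97×10^9 = 366 W.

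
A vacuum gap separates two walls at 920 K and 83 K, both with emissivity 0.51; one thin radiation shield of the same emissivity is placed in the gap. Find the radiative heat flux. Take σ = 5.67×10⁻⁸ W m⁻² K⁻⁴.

q ≈ 6950 W/m²

Each of the 2 gaps contributes resistance (2/ε − 1) = 2/0.51 − 1 = 2.922; total = 5.843.
q = σ(T₁⁴ − T₂⁴) / 5.843 = 5.67×10⁻⁸ × 7.16×10^11 / 5.843 = 6950 W/m².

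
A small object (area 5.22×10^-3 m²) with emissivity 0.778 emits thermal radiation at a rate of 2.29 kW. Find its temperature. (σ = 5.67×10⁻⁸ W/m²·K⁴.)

T ≈ 1780 K

From P = εσAT⁴, T = (P / εσA)^(1/4) = (2290 / (0.778 × 5.67×10⁻⁸ × 5.22×10^-3))^(1/4).
T = (9.94×10^12)^(1/4) = 1780 K.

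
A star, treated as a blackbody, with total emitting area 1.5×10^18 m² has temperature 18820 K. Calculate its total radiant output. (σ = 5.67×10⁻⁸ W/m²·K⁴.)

P ≈ 1.07×10^28 W

P = σAT⁴ = 5.67×10⁻⁸ × 1.50×10^18 × (18820)⁴ = 5.67×10⁻⁸ × 1.50×10^18 × 1.25×10^17.
P = 1.07×10^28 W.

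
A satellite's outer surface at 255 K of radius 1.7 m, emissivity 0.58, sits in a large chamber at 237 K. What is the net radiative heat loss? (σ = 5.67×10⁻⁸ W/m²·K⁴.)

A = 4πr² = 4π × (1.7)² = 36.3 m².
Q = εσA(T⁴ − T_s⁴). T⁴ − T_s⁴ = (255)⁴ − (237)⁴ = 4.23×10^9 − 3.15×10^9 = 1.07×10^9 K⁴.
Q = 0.58 × 5.67×10⁻⁸ × 36.3 × 1.07×10^9 = 1280 W.

Q ≈ 1280 W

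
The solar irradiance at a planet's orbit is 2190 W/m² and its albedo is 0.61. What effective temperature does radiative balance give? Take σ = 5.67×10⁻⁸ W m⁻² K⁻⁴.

Power absorbed = (1−a)S·πR²; power emitted = 4πR²σT⁴. Equating and cancelling πR²:
T = ((1−a)S / 4σ)^(1/4) = (854 / (4 × 5.67×10⁻⁸))^(1/4) = (3.77×10^9)^(1/4).
T = 248 K.

T ≈ 248 K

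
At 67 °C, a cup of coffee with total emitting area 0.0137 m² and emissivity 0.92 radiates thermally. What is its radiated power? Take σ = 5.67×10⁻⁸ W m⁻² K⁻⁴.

67 °C = 340 K.
Stefan–Boltzmann: P = εσAT⁴ = 0.92 × 5.67×10⁻⁸ × 0.0137 × (340)⁴ = 0.92 × 5.67×10⁻⁸ × 0.0137 × 1.34×10^10.
P = 9.55 W.

P ≈ 9.55 W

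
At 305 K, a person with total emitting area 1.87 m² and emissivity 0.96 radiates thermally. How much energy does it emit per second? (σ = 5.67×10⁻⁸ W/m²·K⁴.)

P = εσAT⁴ = 0.96 × 5.67×10⁻⁸ × 1.87 × (305)⁴ = 0.96 × 5.67×10⁻⁸ × 1.87 × 8.65×10^9.
P = 881 W.

P ≈ 881 W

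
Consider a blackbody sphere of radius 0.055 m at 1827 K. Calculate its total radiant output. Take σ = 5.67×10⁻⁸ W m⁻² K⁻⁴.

P ≈ 24000 W

A = 4πr² = 4π × (0.055)² = 0.0380 m².
P = σAT⁴ = 5.67×10⁻⁸ × 0.0380 × (1827)⁴ = 5.67×10⁻⁸ × 0.0380 × 1.11×10^13.
P = 24000 W.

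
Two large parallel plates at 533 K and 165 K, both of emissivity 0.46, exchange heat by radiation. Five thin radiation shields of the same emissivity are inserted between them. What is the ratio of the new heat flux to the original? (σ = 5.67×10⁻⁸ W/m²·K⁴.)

With N identical shields there are N+1 = 6 gaps in series, each with the same radiative resistance, so the flux falls to 1/(N+1) of its unshielded value.

ratio ≈ 0.167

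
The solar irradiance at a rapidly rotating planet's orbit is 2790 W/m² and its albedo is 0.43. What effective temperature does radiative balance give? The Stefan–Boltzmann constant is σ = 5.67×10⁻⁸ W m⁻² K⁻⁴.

Power absorbed = (1−a)S·πR²; power emitted = 4πR²σT⁴. Equating and cancelling πR²:
T = ((1−a)S / 4σ)^(1/4) = (1590 / (4 × 5.67×10⁻⁸))^(1/4) = (7.01×10^9)^(1/4).
T = 289 K.

T ≈ 289 K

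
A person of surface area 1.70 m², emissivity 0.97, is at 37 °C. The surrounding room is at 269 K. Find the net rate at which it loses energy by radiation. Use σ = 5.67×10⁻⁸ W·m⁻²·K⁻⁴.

Q ≈ 374 W

Convert: 37 °C = 310 K.
Q = εσA(T⁴ − T_s⁴). T⁴ − T_s⁴ = (310)⁴ − (269)⁴ = 9.24×10^9 − 5.24×10^9 = 4.00×10^9 K⁴.
Q = 0.97 × 5.67×10⁻⁸ × 1.70 × 4.00×10^9 = 374 W.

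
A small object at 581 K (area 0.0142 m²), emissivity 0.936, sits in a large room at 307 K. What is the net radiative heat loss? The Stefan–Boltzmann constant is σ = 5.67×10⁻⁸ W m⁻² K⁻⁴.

Q = εσA(T⁴ − T_s⁴). T⁴ − T_s⁴ = (581)⁴ − (307)⁴ = 1.14×10^11 − 8.88×10^9 = 1.05×10^11 K⁴.
Q = 0.936 × 5.67×10⁻⁸ × 0.0142 × 1.05×10^11 = 79.2 W.

Q ≈ 79.2 W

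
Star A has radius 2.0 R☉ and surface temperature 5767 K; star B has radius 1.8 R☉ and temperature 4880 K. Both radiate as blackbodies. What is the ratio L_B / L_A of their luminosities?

L_B/L_A ≈ 0.415

L = 4πR²σT⁴ ∝ R²T⁴, so L_B/L_A = (1.8/2.0)² × (4880/5767)⁴ = 0.810 × 0.513 = 0.415.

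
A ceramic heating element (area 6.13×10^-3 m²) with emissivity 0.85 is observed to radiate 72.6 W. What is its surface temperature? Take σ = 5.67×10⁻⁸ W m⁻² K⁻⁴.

T ≈ 704 K

From P = εσAT⁴, T = (P / εσA)^(1/4) = (72.6 / (0.85 × 5.67×10⁻⁸ × 6.13×10^-3))^(1/4).
T = (2.46×10^11)^(1/4) = 704 K.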